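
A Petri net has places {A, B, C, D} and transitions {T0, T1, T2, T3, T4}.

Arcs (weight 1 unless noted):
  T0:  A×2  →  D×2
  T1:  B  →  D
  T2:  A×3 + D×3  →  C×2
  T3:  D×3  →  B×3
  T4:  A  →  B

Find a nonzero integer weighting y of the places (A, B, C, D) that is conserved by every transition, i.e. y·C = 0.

Incidence matrix C (rows=places, cols=transitions):
       T0   T1   T2   T3   T4
    A  -2    0   -3    0   -1
    B   0   -1    0    3    1
    C   0    0    2    0    0
    D   2    1   -3   -3    0

Candidate y = [1, 1, 3, 1]; check y·C column-wise:
  col T0: 1·-2 + 1·0 + 3·0 + 1·2 = 0
  col T1: 1·0 + 1·-1 + 3·0 + 1·1 = 0
  col T2: 1·-3 + 1·0 + 3·2 + 1·-3 = 0
  col T3: 1·0 + 1·3 + 3·0 + 1·-3 = 0
  col T4: 1·-1 + 1·1 + 3·0 + 1·0 = 0

y = (A:1, B:1, C:3, D:1)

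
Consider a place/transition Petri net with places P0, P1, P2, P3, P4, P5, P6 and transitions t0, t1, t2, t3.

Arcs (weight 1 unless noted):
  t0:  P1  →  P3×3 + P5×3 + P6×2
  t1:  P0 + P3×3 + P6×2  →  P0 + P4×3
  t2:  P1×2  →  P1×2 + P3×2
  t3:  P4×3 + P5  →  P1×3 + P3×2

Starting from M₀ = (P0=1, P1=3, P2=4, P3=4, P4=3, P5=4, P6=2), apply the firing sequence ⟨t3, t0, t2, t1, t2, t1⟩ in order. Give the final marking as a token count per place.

step 1: fire t3:  (P0=1, P1=3, P2=4, P3=4, P4=3, P5=4, P6=2) → (P0=1, P1=6, P2=4, P3=6, P4=0, P5=3, P6=2)
step 2: fire t0:  (P0=1, P1=6, P2=4, P3=6, P4=0, P5=3, P6=2) → (P0=1, P1=5, P2=4, P3=9, P4=0, P5=6, P6=4)
step 3: fire t2:  (P0=1, P1=5, P2=4, P3=9, P4=0, P5=6, P6=4) → (P0=1, P1=5, P2=4, P3=11, P4=0, P5=6, P6=4)
step 4: fire t1:  (P0=1, P1=5, P2=4, P3=11, P4=0, P5=6, P6=4) → (P0=1, P1=5, P2=4, P3=8, P4=3, P5=6, P6=2)
step 5: fire t2:  (P0=1, P1=5, P2=4, P3=8, P4=3, P5=6, P6=2) → (P0=1, P1=5, P2=4, P3=10, P4=3, P5=6, P6=2)
step 6: fire t1:  (P0=1, P1=5, P2=4, P3=10, P4=3, P5=6, P6=2) → (P0=1, P1=5, P2=4, P3=7, P4=6, P5=6, P6=0)

(P0=1, P1=5, P2=4, P3=7, P4=6, P5=6, P6=0)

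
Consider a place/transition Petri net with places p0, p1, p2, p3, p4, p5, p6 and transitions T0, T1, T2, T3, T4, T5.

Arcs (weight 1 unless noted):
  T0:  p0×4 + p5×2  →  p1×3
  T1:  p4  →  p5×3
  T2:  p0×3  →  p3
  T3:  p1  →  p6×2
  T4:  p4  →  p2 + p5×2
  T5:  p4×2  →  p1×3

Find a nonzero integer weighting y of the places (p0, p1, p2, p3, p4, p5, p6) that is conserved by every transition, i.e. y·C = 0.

y = (p0:1, p1:2, p2:1, p3:3, p4:3, p5:1, p6:1)

Incidence matrix C (rows=places, cols=transitions):
       T0   T1   T2   T3   T4   T5
   p0  -4    0   -3    0    0    0
   p1   3    0    0   -1    0    3
   p2   0    0    0    0    1    0
   p3   0    0    1    0    0    0
   p4   0   -1    0    0   -1   -2
   p5  -2    3    0    0    2    0
   p6   0    0    0    2    0    0

Candidate y = [1, 2, 1, 3, 3, 1, 1]; check y·C column-wise:
  col T0: 1·-4 + 2·3 + 1·0 + 3·0 + 3·0 + 1·-2 + 1·0 = 0
  col T1: 1·0 + 2·0 + 1·0 + 3·0 + 3·-1 + 1·3 + 1·0 = 0
  col T2: 1·-3 + 2·0 + 1·0 + 3·1 + 3·0 + 1·0 + 1·0 = 0
  col T3: 1·0 + 2·-1 + 1·0 + 3·0 + 3·0 + 1·0 + 1·2 = 0
  col T4: 1·0 + 2·0 + 1·1 + 3·0 + 3·-1 + 1·2 + 1·0 = 0
  col T5: 1·0 + 2·3 + 1·0 + 3·0 + 3·-2 + 1·0 + 1·0 = 0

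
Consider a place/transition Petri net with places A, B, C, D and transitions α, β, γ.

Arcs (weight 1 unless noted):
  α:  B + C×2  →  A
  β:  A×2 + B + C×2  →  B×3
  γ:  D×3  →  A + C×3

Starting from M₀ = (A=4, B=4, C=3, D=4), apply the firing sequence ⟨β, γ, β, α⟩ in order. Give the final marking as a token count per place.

step 1: fire β:  (A=4, B=4, C=3, D=4) → (A=2, B=6, C=1, D=4)
step 2: fire γ:  (A=2, B=6, C=1, D=4) → (A=3, B=6, C=4, D=1)
step 3: fire β:  (A=3, B=6, C=4, D=1) → (A=1, B=8, C=2, D=1)
step 4: fire α:  (A=1, B=8, C=2, D=1) → (A=2, B=7, C=0, D=1)

(A=2, B=7, C=0, D=1)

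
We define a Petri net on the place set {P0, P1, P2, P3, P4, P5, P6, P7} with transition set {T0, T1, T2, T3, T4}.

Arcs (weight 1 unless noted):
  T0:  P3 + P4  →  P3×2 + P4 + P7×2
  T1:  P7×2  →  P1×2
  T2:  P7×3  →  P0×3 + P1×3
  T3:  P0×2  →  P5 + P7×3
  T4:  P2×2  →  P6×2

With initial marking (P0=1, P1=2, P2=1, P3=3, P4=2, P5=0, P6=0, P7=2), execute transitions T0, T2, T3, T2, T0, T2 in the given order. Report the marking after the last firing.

(P0=8, P1=11, P2=1, P3=5, P4=2, P5=1, P6=0, P7=0)

step 1: fire T0:  (P0=1, P1=2, P2=1, P3=3, P4=2, P5=0, P6=0, P7=2) → (P0=1, P1=2, P2=1, P3=4, P4=2, P5=0, P6=0, P7=4)
step 2: fire T2:  (P0=1, P1=2, P2=1, P3=4, P4=2, P5=0, P6=0, P7=4) → (P0=4, P1=5, P2=1, P3=4, P4=2, P5=0, P6=0, P7=1)
step 3: fire T3:  (P0=4, P1=5, P2=1, P3=4, P4=2, P5=0, P6=0, P7=1) → (P0=2, P1=5, P2=1, P3=4, P4=2, P5=1, P6=0, P7=4)
step 4: fire T2:  (P0=2, P1=5, P2=1, P3=4, P4=2, P5=1, P6=0, P7=4) → (P0=5, P1=8, P2=1, P3=4, P4=2, P5=1, P6=0, P7=1)
step 5: fire T0:  (P0=5, P1=8, P2=1, P3=4, P4=2, P5=1, P6=0, P7=1) → (P0=5, P1=8, P2=1, P3=5, P4=2, P5=1, P6=0, P7=3)
step 6: fire T2:  (P0=5, P1=8, P2=1, P3=5, P4=2, P5=1, P6=0, P7=3) → (P0=8, P1=11, P2=1, P3=5, P4=2, P5=1, P6=0, P7=0)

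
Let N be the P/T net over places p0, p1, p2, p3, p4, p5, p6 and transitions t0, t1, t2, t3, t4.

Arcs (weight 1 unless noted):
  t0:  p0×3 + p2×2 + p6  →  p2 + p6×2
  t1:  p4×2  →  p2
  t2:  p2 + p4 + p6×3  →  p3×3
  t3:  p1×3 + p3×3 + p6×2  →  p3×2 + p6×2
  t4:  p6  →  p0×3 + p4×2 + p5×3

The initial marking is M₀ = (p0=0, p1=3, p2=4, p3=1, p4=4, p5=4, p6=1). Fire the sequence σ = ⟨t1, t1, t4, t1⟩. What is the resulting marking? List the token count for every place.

step 1: fire t1:  (p0=0, p1=3, p2=4, p3=1, p4=4, p5=4, p6=1) → (p0=0, p1=3, p2=5, p3=1, p4=2, p5=4, p6=1)
step 2: fire t1:  (p0=0, p1=3, p2=5, p3=1, p4=2, p5=4, p6=1) → (p0=0, p1=3, p2=6, p3=1, p4=0, p5=4, p6=1)
step 3: fire t4:  (p0=0, p1=3, p2=6, p3=1, p4=0, p5=4, p6=1) → (p0=3, p1=3, p2=6, p3=1, p4=2, p5=7, p6=0)
step 4: fire t1:  (p0=3, p1=3, p2=6, p3=1, p4=2, p5=7, p6=0) → (p0=3, p1=3, p2=7, p3=1, p4=0, p5=7, p6=0)

(p0=3, p1=3, p2=7, p3=1, p4=0, p5=7, p6=0)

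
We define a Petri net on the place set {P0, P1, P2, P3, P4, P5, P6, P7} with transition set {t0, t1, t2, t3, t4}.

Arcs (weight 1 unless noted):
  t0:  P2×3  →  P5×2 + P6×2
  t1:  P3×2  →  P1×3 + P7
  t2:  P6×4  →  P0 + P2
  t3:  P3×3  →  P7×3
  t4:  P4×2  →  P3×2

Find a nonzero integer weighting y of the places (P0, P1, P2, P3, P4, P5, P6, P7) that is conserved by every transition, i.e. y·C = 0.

Incidence matrix C (rows=places, cols=transitions):
       t0   t1   t2   t3   t4
   P0   0    0    1    0    0
   P1   0    3    0    0    0
   P2  -3    0    1    0    0
   P3   0   -2    0   -3    2
   P4   0    0    0    0   -2
   P5   2    0    0    0    0
   P6   2    0   -4    0    0
   P7   0    1    0    3    0

Candidate y = [2, 0, -2, 0, 0, -3, 0, 0]; check y·C column-wise:
  col t0: 2·0 + -2·-3 + -3·2 + 0·2 = 0
  col t1: 2·0 + 0·3 + -2·0 + 0·-2 + -3·0 + 0·1 = 0
  col t2: 2·1 + -2·1 + -3·0 + 0·-4 = 0
  col t3: 2·0 + -2·0 + 0·-3 + -3·0 + 0·3 = 0
  col t4: 2·0 + -2·0 + 0·2 + 0·-2 + -3·0 = 0

y = (P0:2, P1:0, P2:-2, P3:0, P4:0, P5:-3, P6:0, P7:0)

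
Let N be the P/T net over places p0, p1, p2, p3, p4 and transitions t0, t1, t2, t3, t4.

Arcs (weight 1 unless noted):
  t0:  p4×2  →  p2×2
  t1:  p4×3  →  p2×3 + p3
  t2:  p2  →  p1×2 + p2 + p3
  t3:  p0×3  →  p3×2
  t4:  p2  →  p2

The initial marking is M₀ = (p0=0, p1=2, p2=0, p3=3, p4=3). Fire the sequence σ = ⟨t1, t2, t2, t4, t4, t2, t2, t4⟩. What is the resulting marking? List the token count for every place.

step 1: fire t1:  (p0=0, p1=2, p2=0, p3=3, p4=3) → (p0=0, p1=2, p2=3, p3=4, p4=0)
step 2: fire t2:  (p0=0, p1=2, p2=3, p3=4, p4=0) → (p0=0, p1=4, p2=3, p3=5, p4=0)
step 3: fire t2:  (p0=0, p1=4, p2=3, p3=5, p4=0) → (p0=0, p1=6, p2=3, p3=6, p4=0)
step 4: fire t4:  (p0=0, p1=6, p2=3, p3=6, p4=0) → (p0=0, p1=6, p2=3, p3=6, p4=0)
step 5: fire t4:  (p0=0, p1=6, p2=3, p3=6, p4=0) → (p0=0, p1=6, p2=3, p3=6, p4=0)
step 6: fire t2:  (p0=0, p1=6, p2=3, p3=6, p4=0) → (p0=0, p1=8, p2=3, p3=7, p4=0)
step 7: fire t2:  (p0=0, p1=8, p2=3, p3=7, p4=0) → (p0=0, p1=10, p2=3, p3=8, p4=0)
step 8: fire t4:  (p0=0, p1=10, p2=3, p3=8, p4=0) → (p0=0, p1=10, p2=3, p3=8, p4=0)

(p0=0, p1=10, p2=3, p3=8, p4=0)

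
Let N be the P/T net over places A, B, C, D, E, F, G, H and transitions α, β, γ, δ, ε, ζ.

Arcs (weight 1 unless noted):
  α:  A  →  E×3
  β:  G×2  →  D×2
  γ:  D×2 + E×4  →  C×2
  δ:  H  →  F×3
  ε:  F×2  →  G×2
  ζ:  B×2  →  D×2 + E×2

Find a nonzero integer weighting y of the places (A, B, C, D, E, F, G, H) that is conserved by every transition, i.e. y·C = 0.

Incidence matrix C (rows=places, cols=transitions):
        α    β    γ    δ    ε    ζ
    A  -1    0    0    0    0    0
    B   0    0    0    0    0   -2
    C   0    0    2    0    0    0
    D   0    2   -2    0    0    2
    E   3    0   -4    0    0    2
    F   0    0    0    3   -2    0
    G   0   -2    0    0    2    0
    H   0    0    0   -1    0    0

Candidate y = [3, 1, 2, 0, 1, 0, 0, 0]; check y·C column-wise:
  col α: 3·-1 + 1·0 + 2·0 + 1·3 = 0
  col β: 3·0 + 1·0 + 2·0 + 0·2 + 1·0 + 0·-2 = 0
  col γ: 3·0 + 1·0 + 2·2 + 0·-2 + 1·-4 = 0
  col δ: 3·0 + 1·0 + 2·0 + 1·0 + 0·3 + 0·-1 = 0
  col ε: 3·0 + 1·0 + 2·0 + 1·0 + 0·-2 + 0·2 = 0
  col ζ: 3·0 + 1·-2 + 2·0 + 0·2 + 1·2 = 0

y = (A:3, B:1, C:2, D:0, E:1, F:0, G:0, H:0)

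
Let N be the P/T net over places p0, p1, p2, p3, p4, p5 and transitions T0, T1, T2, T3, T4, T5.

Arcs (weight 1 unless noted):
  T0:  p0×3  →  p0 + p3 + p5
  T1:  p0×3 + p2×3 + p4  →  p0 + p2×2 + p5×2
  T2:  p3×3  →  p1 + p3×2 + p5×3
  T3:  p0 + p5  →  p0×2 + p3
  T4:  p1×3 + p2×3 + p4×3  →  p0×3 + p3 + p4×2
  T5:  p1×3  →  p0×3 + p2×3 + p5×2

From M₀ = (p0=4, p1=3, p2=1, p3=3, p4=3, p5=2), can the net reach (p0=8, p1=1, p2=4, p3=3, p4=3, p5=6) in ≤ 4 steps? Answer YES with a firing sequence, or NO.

YES — reachable via ⟨T2, T3, T5⟩ (3 firings)

step 1: fire T2:  (p0=4, p1=3, p2=1, p3=3, p4=3, p5=2) → (p0=4, p1=4, p2=1, p3=2, p4=3, p5=5)
step 2: fire T3:  (p0=4, p1=4, p2=1, p3=2, p4=3, p5=5) → (p0=5, p1=4, p2=1, p3=3, p4=3, p5=4)
step 3: fire T5:  (p0=5, p1=4, p2=1, p3=3, p4=3, p5=4) → (p0=8, p1=1, p2=4, p3=3, p4=3, p5=6)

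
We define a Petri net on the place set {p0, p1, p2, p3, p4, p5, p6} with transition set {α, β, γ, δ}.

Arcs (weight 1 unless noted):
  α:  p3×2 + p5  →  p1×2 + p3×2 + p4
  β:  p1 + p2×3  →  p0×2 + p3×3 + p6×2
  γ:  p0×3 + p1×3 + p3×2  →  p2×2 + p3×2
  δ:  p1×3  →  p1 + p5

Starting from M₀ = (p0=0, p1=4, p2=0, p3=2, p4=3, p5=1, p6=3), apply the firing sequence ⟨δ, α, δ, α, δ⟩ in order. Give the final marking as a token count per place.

(p0=0, p1=2, p2=0, p3=2, p4=5, p5=2, p6=3)

step 1: fire δ:  (p0=0, p1=4, p2=0, p3=2, p4=3, p5=1, p6=3) → (p0=0, p1=2, p2=0, p3=2, p4=3, p5=2, p6=3)
step 2: fire α:  (p0=0, p1=2, p2=0, p3=2, p4=3, p5=2, p6=3) → (p0=0, p1=4, p2=0, p3=2, p4=4, p5=1, p6=3)
step 3: fire δ:  (p0=0, p1=4, p2=0, p3=2, p4=4, p5=1, p6=3) → (p0=0, p1=2, p2=0, p3=2, p4=4, p5=2, p6=3)
step 4: fire α:  (p0=0, p1=2, p2=0, p3=2, p4=4, p5=2, p6=3) → (p0=0, p1=4, p2=0, p3=2, p4=5, p5=1, p6=3)
step 5: fire δ:  (p0=0, p1=4, p2=0, p3=2, p4=5, p5=1, p6=3) → (p0=0, p1=2, p2=0, p3=2, p4=5, p5=2, p6=3)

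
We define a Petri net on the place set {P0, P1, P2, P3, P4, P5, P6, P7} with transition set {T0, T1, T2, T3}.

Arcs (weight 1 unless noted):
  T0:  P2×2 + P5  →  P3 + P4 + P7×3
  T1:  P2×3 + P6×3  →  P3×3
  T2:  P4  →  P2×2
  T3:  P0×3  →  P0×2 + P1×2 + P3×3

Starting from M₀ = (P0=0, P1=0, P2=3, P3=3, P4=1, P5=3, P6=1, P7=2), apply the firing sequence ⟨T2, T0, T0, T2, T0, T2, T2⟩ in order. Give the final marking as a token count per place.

step 1: fire T2:  (P0=0, P1=0, P2=3, P3=3, P4=1, P5=3, P6=1, P7=2) → (P0=0, P1=0, P2=5, P3=3, P4=0, P5=3, P6=1, P7=2)
step 2: fire T0:  (P0=0, P1=0, P2=5, P3=3, P4=0, P5=3, P6=1, P7=2) → (P0=0, P1=0, P2=3, P3=4, P4=1, P5=2, P6=1, P7=5)
step 3: fire T0:  (P0=0, P1=0, P2=3, P3=4, P4=1, P5=2, P6=1, P7=5) → (P0=0, P1=0, P2=1, P3=5, P4=2, P5=1, P6=1, P7=8)
step 4: fire T2:  (P0=0, P1=0, P2=1, P3=5, P4=2, P5=1, P6=1, P7=8) → (P0=0, P1=0, P2=3, P3=5, P4=1, P5=1, P6=1, P7=8)
step 5: fire T0:  (P0=0, P1=0, P2=3, P3=5, P4=1, P5=1, P6=1, P7=8) → (P0=0, P1=0, P2=1, P3=6, P4=2, P5=0, P6=1, P7=11)
step 6: fire T2:  (P0=0, P1=0, P2=1, P3=6, P4=2, P5=0, P6=1, P7=11) → (P0=0, P1=0, P2=3, P3=6, P4=1, P5=0, P6=1, P7=11)
step 7: fire T2:  (P0=0, P1=0, P2=3, P3=6, P4=1, P5=0, P6=1, P7=11) → (P0=0, P1=0, P2=5, P3=6, P4=0, P5=0, P6=1, P7=11)

(P0=0, P1=0, P2=5, P3=6, P4=0, P5=0, P6=1, P7=11)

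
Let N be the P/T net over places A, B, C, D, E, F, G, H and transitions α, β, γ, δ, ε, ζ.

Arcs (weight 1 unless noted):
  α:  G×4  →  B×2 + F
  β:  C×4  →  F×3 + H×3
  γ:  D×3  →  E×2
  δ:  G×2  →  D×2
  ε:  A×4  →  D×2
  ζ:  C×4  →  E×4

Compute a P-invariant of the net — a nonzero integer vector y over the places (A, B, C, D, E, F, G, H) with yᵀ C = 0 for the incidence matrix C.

Incidence matrix C (rows=places, cols=transitions):
        α    β    γ    δ    ε    ζ
    A   0    0    0    0   -4    0
    B   2    0    0    0    0    0
    C   0   -4    0    0    0   -4
    D   0    0   -3    2    2    0
    E   0    0    2    0    0    4
    F   1    3    0    0    0    0
    G  -4    0    0   -2    0    0
    H   0    3    0    0    0    0

Candidate y = [1, 2, 3, 2, 3, 4, 2, 0]; check y·C column-wise:
  col α: 1·0 + 2·2 + 3·0 + 2·0 + 3·0 + 4·1 + 2·-4 = 0
  col β: 1·0 + 2·0 + 3·-4 + 2·0 + 3·0 + 4·3 + 2·0 + 0·3 = 0
  col γ: 1·0 + 2·0 + 3·0 + 2·-3 + 3·2 + 4·0 + 2·0 = 0
  col δ: 1·0 + 2·0 + 3·0 + 2·2 + 3·0 + 4·0 + 2·-2 = 0
  col ε: 1·-4 + 2·0 + 3·0 + 2·2 + 3·0 + 4·0 + 2·0 = 0
  col ζ: 1·0 + 2·0 + 3·-4 + 2·0 + 3·4 + 4·0 + 2·0 = 0

y = (A:1, B:2, C:3, D:2, E:3, F:4, G:2, H:0)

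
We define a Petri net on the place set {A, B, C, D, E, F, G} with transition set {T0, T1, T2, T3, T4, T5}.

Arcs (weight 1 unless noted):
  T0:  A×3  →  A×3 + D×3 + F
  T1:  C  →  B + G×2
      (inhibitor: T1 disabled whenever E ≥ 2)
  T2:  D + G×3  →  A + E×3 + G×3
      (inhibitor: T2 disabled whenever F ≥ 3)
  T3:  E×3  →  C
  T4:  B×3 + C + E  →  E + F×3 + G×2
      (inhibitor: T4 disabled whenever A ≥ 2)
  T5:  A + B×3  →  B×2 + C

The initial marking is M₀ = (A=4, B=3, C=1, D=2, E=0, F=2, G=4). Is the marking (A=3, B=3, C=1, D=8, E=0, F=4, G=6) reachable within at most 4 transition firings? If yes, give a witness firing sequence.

YES — reachable via ⟨T0, T0, T1, T5⟩ (4 firings)

step 1: fire T0:  (A=4, B=3, C=1, D=2, E=0, F=2, G=4) → (A=4, B=3, C=1, D=5, E=0, F=3, G=4)
step 2: fire T0:  (A=4, B=3, C=1, D=5, E=0, F=3, G=4) → (A=4, B=3, C=1, D=8, E=0, F=4, G=4)
step 3: fire T1:  (A=4, B=3, C=1, D=8, E=0, F=4, G=4) → (A=4, B=4, C=0, D=8, E=0, F=4, G=6)
step 4: fire T5:  (A=4, B=4, C=0, D=8, E=0, F=4, G=6) → (A=3, B=3, C=1, D=8, E=0, F=4, G=6)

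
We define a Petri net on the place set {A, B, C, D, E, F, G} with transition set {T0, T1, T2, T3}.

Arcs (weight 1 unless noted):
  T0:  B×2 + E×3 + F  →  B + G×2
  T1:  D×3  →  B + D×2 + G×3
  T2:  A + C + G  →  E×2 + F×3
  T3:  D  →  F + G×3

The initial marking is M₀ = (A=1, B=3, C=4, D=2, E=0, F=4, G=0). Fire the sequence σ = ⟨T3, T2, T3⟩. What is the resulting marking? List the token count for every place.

step 1: fire T3:  (A=1, B=3, C=4, D=2, E=0, F=4, G=0) → (A=1, B=3, C=4, D=1, E=0, F=5, G=3)
step 2: fire T2:  (A=1, B=3, C=4, D=1, E=0, F=5, G=3) → (A=0, B=3, C=3, D=1, E=2, F=8, G=2)
step 3: fire T3:  (A=0, B=3, C=3, D=1, E=2, F=8, G=2) → (A=0, B=3, C=3, D=0, E=2, F=9, G=5)

(A=0, B=3, C=3, D=0, E=2, F=9, G=5)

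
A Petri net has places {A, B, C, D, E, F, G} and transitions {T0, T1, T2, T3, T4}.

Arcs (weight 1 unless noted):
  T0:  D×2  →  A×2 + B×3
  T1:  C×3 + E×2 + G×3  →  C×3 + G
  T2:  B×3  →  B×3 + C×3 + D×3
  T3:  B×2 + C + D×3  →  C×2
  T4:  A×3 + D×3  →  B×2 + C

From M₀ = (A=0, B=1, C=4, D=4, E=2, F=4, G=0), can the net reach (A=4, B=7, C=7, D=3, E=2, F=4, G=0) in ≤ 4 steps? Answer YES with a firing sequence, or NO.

YES — reachable via ⟨T0, T0, T2⟩ (3 firings)

step 1: fire T0:  (A=0, B=1, C=4, D=4, E=2, F=4, G=0) → (A=2, B=4, C=4, D=2, E=2, F=4, G=0)
step 2: fire T0:  (A=2, B=4, C=4, D=2, E=2, F=4, G=0) → (A=4, B=7, C=4, D=0, E=2, F=4, G=0)
step 3: fire T2:  (A=4, B=7, C=4, D=0, E=2, F=4, G=0) → (A=4, B=7, C=7, D=3, E=2, F=4, G=0)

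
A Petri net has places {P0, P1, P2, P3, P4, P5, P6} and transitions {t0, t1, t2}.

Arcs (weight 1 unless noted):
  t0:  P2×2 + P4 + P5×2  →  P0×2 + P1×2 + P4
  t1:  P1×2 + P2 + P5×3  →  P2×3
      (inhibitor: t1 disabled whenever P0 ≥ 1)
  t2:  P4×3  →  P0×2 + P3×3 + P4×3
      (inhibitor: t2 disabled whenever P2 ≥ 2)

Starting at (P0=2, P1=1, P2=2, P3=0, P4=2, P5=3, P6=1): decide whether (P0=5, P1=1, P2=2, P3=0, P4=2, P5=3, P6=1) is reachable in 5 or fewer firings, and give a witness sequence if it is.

depth 0: 1 marking
depth 1: 2 markings reached so far
depth 2: 2 markings reached so far
(frontier empty at depth 2; search complete)
target is not among the 2 markings reachable within 5 steps

NO — not reachable within 5 firings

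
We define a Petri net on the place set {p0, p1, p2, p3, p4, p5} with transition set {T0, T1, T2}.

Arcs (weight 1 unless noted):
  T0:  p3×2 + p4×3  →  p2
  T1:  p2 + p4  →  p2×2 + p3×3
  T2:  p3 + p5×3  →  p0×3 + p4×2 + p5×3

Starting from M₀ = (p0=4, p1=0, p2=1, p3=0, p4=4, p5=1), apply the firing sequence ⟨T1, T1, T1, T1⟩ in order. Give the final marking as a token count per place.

(p0=4, p1=0, p2=5, p3=12, p4=0, p5=1)

step 1: fire T1:  (p0=4, p1=0, p2=1, p3=0, p4=4, p5=1) → (p0=4, p1=0, p2=2, p3=3, p4=3, p5=1)
step 2: fire T1:  (p0=4, p1=0, p2=2, p3=3, p4=3, p5=1) → (p0=4, p1=0, p2=3, p3=6, p4=2, p5=1)
step 3: fire T1:  (p0=4, p1=0, p2=3, p3=6, p4=2, p5=1) → (p0=4, p1=0, p2=4, p3=9, p4=1, p5=1)
step 4: fire T1:  (p0=4, p1=0, p2=4, p3=9, p4=1, p5=1) → (p0=4, p1=0, p2=5, p3=12, p4=0, p5=1)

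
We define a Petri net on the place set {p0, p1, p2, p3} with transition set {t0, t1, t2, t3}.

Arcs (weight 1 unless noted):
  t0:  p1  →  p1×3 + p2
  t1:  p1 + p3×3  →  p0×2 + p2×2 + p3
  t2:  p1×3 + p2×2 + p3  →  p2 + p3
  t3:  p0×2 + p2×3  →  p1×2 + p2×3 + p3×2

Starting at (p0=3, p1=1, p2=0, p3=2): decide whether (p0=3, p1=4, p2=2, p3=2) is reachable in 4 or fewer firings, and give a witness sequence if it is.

YES — reachable via ⟨t0, t0, t0, t2⟩ (4 firings)

step 1: fire t0:  (p0=3, p1=1, p2=0, p3=2) → (p0=3, p1=3, p2=1, p3=2)
step 2: fire t0:  (p0=3, p1=3, p2=1, p3=2) → (p0=3, p1=5, p2=2, p3=2)
step 3: fire t0:  (p0=3, p1=5, p2=2, p3=2) → (p0=3, p1=7, p2=3, p3=2)
step 4: fire t2:  (p0=3, p1=7, p2=3, p3=2) → (p0=3, p1=4, p2=2, p3=2)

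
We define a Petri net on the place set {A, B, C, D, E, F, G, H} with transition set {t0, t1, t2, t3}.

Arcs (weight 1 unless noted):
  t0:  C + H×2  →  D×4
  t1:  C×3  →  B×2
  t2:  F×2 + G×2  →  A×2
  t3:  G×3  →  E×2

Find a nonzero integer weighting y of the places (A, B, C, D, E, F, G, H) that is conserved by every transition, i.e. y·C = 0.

Incidence matrix C (rows=places, cols=transitions):
       t0   t1   t2   t3
    A   0    0    2    0
    B   0    2    0    0
    C  -1   -3    0    0
    D   4    0    0    0
    E   0    0    0    2
    F   0    0   -2    0
    G   0    0   -2   -3
    H  -2    0    0    0

Candidate y = [0, 6, 4, 1, 0, 0, 0, 0]; check y·C column-wise:
  col t0: 6·0 + 4·-1 + 1·4 + 0·-2 = 0
  col t1: 6·2 + 4·-3 + 1·0 = 0
  col t2: 0·2 + 6·0 + 4·0 + 1·0 + 0·-2 + 0·-2 = 0
  col t3: 6·0 + 4·0 + 1·0 + 0·2 + 0·-3 = 0

y = (A:0, B:6, C:4, D:1, E:0, F:0, G:0, H:0)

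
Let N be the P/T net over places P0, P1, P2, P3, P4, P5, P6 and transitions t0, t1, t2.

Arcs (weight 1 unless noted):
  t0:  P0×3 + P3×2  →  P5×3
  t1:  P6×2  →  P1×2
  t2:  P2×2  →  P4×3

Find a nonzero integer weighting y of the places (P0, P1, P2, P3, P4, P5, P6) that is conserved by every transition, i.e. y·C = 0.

Incidence matrix C (rows=places, cols=transitions):
       t0   t1   t2
   P0  -3    0    0
   P1   0    2    0
   P2   0    0   -2
   P3  -2    0    0
   P4   0    0    3
   P5   3    0    0
   P6   0   -2    0

Candidate y = [2, 0, 0, -3, 0, 0, 0]; check y·C column-wise:
  col t0: 2·-3 + -3·-2 + 0·3 = 0
  col t1: 2·0 + 0·2 + -3·0 + 0·-2 = 0
  col t2: 2·0 + 0·-2 + -3·0 + 0·3 = 0

y = (P0:2, P1:0, P2:0, P3:-3, P4:0, P5:0, P6:0)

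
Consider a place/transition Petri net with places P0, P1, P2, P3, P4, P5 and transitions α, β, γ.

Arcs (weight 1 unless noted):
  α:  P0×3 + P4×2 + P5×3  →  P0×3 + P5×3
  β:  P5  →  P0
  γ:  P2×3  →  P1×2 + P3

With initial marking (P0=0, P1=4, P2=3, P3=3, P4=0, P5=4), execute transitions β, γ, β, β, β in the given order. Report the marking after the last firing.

(P0=4, P1=6, P2=0, P3=4, P4=0, P5=0)

step 1: fire β:  (P0=0, P1=4, P2=3, P3=3, P4=0, P5=4) → (P0=1, P1=4, P2=3, P3=3, P4=0, P5=3)
step 2: fire γ:  (P0=1, P1=4, P2=3, P3=3, P4=0, P5=3) → (P0=1, P1=6, P2=0, P3=4, P4=0, P5=3)
step 3: fire β:  (P0=1, P1=6, P2=0, P3=4, P4=0, P5=3) → (P0=2, P1=6, P2=0, P3=4, P4=0, P5=2)
step 4: fire β:  (P0=2, P1=6, P2=0, P3=4, P4=0, P5=2) → (P0=3, P1=6, P2=0, P3=4, P4=0, P5=1)
step 5: fire β:  (P0=3, P1=6, P2=0, P3=4, P4=0, P5=1) → (P0=4, P1=6, P2=0, P3=4, P4=0, P5=0)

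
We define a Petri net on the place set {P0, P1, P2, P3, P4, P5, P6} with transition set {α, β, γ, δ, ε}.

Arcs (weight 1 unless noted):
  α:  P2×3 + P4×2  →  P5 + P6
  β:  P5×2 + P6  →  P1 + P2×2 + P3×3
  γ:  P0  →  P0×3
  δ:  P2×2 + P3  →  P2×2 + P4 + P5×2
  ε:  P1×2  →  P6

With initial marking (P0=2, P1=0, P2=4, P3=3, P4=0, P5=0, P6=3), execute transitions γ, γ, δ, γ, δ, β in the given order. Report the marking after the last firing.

step 1: fire γ:  (P0=2, P1=0, P2=4, P3=3, P4=0, P5=0, P6=3) → (P0=4, P1=0, P2=4, P3=3, P4=0, P5=0, P6=3)
step 2: fire γ:  (P0=4, P1=0, P2=4, P3=3, P4=0, P5=0, P6=3) → (P0=6, P1=0, P2=4, P3=3, P4=0, P5=0, P6=3)
step 3: fire δ:  (P0=6, P1=0, P2=4, P3=3, P4=0, P5=0, P6=3) → (P0=6, P1=0, P2=4, P3=2, P4=1, P5=2, P6=3)
step 4: fire γ:  (P0=6, P1=0, P2=4, P3=2, P4=1, P5=2, P6=3) → (P0=8, P1=0, P2=4, P3=2, P4=1, P5=2, P6=3)
step 5: fire δ:  (P0=8, P1=0, P2=4, P3=2, P4=1, P5=2, P6=3) → (P0=8, P1=0, P2=4, P3=1, P4=2, P5=4, P6=3)
step 6: fire β:  (P0=8, P1=0, P2=4, P3=1, P4=2, P5=4, P6=3) → (P0=8, P1=1, P2=6, P3=4, P4=2, P5=2, P6=2)

(P0=8, P1=1, P2=6, P3=4, P4=2, P5=2, P6=2)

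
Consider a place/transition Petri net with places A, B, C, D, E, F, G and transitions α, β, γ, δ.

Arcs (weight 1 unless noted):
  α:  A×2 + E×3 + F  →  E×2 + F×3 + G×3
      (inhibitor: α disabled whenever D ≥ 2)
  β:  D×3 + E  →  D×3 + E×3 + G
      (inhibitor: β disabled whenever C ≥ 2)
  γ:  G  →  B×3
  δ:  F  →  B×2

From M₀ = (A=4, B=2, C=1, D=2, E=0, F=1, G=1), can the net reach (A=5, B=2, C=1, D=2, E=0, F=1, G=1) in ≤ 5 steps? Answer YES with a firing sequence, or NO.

NO — not reachable within 5 firings

depth 0: 1 marking
depth 1: 3 markings reached so far
depth 2: 4 markings reached so far
depth 3: 4 markings reached so far
(frontier empty at depth 3; search complete)
target is not among the 4 markings reachable within 5 steps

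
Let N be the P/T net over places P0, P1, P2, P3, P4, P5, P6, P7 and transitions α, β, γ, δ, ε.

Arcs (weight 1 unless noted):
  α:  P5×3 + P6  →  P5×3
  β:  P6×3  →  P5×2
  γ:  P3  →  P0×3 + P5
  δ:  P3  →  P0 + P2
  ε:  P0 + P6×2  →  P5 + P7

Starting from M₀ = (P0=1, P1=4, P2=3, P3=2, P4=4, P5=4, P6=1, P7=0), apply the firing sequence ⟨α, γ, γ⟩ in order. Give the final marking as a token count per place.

step 1: fire α:  (P0=1, P1=4, P2=3, P3=2, P4=4, P5=4, P6=1, P7=0) → (P0=1, P1=4, P2=3, P3=2, P4=4, P5=4, P6=0, P7=0)
step 2: fire γ:  (P0=1, P1=4, P2=3, P3=2, P4=4, P5=4, P6=0, P7=0) → (P0=4, P1=4, P2=3, P3=1, P4=4, P5=5, P6=0, P7=0)
step 3: fire γ:  (P0=4, P1=4, P2=3, P3=1, P4=4, P5=5, P6=0, P7=0) → (P0=7, P1=4, P2=3, P3=0, P4=4, P5=6, P6=0, P7=0)

(P0=7, P1=4, P2=3, P3=0, P4=4, P5=6, P6=0, P7=0)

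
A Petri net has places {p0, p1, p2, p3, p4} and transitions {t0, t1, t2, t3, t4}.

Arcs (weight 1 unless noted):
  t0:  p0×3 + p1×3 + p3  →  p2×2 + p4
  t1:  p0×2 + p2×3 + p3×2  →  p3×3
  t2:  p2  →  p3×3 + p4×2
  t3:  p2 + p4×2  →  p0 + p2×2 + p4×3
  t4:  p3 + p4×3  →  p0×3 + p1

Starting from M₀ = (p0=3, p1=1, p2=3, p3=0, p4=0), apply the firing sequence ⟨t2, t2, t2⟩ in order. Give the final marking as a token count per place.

step 1: fire t2:  (p0=3, p1=1, p2=3, p3=0, p4=0) → (p0=3, p1=1, p2=2, p3=3, p4=2)
step 2: fire t2:  (p0=3, p1=1, p2=2, p3=3, p4=2) → (p0=3, p1=1, p2=1, p3=6, p4=4)
step 3: fire t2:  (p0=3, p1=1, p2=1, p3=6, p4=4) → (p0=3, p1=1, p2=0, p3=9, p4=6)

(p0=3, p1=1, p2=0, p3=9, p4=6)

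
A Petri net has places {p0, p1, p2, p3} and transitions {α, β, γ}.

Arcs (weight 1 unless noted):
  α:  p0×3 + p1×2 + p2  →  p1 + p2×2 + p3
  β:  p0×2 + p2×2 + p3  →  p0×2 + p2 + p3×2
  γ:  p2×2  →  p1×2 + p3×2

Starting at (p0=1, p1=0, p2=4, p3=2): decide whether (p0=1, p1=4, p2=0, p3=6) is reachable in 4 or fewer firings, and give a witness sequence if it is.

step 1: fire γ:  (p0=1, p1=0, p2=4, p3=2) → (p0=1, p1=2, p2=2, p3=4)
step 2: fire γ:  (p0=1, p1=2, p2=2, p3=4) → (p0=1, p1=4, p2=0, p3=6)

YES — reachable via ⟨γ, γ⟩ (2 firings)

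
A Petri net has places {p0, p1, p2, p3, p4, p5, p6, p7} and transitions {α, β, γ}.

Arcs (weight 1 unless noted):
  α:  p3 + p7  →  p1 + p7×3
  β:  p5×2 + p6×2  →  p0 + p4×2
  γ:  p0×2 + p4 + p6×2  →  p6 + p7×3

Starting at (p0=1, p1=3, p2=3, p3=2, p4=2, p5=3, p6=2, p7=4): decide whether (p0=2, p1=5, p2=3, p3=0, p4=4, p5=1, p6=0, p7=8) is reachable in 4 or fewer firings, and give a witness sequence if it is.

YES — reachable via ⟨α, α, β⟩ (3 firings)

step 1: fire α:  (p0=1, p1=3, p2=3, p3=2, p4=2, p5=3, p6=2, p7=4) → (p0=1, p1=4, p2=3, p3=1, p4=2, p5=3, p6=2, p7=6)
step 2: fire α:  (p0=1, p1=4, p2=3, p3=1, p4=2, p5=3, p6=2, p7=6) → (p0=1, p1=5, p2=3, p3=0, p4=2, p5=3, p6=2, p7=8)
step 3: fire β:  (p0=1, p1=5, p2=3, p3=0, p4=2, p5=3, p6=2, p7=8) → (p0=2, p1=5, p2=3, p3=0, p4=4, p5=1, p6=0, p7=8)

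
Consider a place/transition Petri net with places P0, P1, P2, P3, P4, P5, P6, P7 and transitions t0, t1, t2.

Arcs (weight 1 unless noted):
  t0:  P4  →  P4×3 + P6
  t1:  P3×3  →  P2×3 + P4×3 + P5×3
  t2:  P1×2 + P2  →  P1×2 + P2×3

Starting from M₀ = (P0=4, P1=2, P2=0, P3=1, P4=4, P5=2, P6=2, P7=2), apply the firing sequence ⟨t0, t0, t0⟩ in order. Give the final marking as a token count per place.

(P0=4, P1=2, P2=0, P3=1, P4=10, P5=2, P6=5, P7=2)

step 1: fire t0:  (P0=4, P1=2, P2=0, P3=1, P4=4, P5=2, P6=2, P7=2) → (P0=4, P1=2, P2=0, P3=1, P4=6, P5=2, P6=3, P7=2)
step 2: fire t0:  (P0=4, P1=2, P2=0, P3=1, P4=6, P5=2, P6=3, P7=2) → (P0=4, P1=2, P2=0, P3=1, P4=8, P5=2, P6=4, P7=2)
step 3: fire t0:  (P0=4, P1=2, P2=0, P3=1, P4=8, P5=2, P6=4, P7=2) → (P0=4, P1=2, P2=0, P3=1, P4=10, P5=2, P6=5, P7=2)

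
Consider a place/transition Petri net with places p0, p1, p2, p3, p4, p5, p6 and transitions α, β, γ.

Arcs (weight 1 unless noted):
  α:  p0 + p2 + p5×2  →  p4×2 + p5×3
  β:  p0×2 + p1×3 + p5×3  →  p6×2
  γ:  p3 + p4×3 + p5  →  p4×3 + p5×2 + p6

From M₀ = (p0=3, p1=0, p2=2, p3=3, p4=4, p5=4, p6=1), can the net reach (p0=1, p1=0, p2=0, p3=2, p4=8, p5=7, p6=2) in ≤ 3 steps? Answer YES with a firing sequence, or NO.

YES — reachable via ⟨α, α, γ⟩ (3 firings)

step 1: fire α:  (p0=3, p1=0, p2=2, p3=3, p4=4, p5=4, p6=1) → (p0=2, p1=0, p2=1, p3=3, p4=6, p5=5, p6=1)
step 2: fire α:  (p0=2, p1=0, p2=1, p3=3, p4=6, p5=5, p6=1) → (p0=1, p1=0, p2=0, p3=3, p4=8, p5=6, p6=1)
step 3: fire γ:  (p0=1, p1=0, p2=0, p3=3, p4=8, p5=6, p6=1) → (p0=1, p1=0, p2=0, p3=2, p4=8, p5=7, p6=2)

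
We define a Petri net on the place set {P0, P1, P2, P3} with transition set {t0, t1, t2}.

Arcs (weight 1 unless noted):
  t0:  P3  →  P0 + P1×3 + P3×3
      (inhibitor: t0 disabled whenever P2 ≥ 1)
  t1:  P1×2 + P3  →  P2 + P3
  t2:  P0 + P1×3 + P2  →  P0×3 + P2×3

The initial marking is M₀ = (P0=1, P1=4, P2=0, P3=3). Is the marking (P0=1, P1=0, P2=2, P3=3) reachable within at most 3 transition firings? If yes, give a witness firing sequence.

YES — reachable via ⟨t1, t1⟩ (2 firings)

step 1: fire t1:  (P0=1, P1=4, P2=0, P3=3) → (P0=1, P1=2, P2=1, P3=3)
step 2: fire t1:  (P0=1, P1=2, P2=1, P3=3) → (P0=1, P1=0, P2=2, P3=3)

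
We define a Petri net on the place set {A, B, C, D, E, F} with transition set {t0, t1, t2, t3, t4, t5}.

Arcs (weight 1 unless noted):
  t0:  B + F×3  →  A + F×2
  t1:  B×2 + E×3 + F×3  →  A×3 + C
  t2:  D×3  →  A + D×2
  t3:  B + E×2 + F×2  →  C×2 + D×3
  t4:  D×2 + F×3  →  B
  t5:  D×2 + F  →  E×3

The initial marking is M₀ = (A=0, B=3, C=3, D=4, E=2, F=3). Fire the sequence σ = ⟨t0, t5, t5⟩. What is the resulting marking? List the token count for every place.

step 1: fire t0:  (A=0, B=3, C=3, D=4, E=2, F=3) → (A=1, B=2, C=3, D=4, E=2, F=2)
step 2: fire t5:  (A=1, B=2, C=3, D=4, E=2, F=2) → (A=1, B=2, C=3, D=2, E=5, F=1)
step 3: fire t5:  (A=1, B=2, C=3, D=2, E=5, F=1) → (A=1, B=2, C=3, D=0, E=8, F=0)

(A=1, B=2, C=3, D=0, E=8, F=0)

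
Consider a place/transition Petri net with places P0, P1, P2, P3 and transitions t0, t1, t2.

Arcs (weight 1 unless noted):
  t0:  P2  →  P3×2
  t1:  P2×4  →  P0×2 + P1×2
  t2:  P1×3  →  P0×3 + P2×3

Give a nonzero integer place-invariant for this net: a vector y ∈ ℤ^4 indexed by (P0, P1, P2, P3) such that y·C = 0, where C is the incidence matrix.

y = (P0:1, P1:3, P2:2, P3:1)

Incidence matrix C (rows=places, cols=transitions):
       t0   t1   t2
   P0   0    2    3
   P1   0    2   -3
   P2  -1   -4    3
   P3   2    0    0

Candidate y = [1, 3, 2, 1]; check y·C column-wise:
  col t0: 1·0 + 3·0 + 2·-1 + 1·2 = 0
  col t1: 1·2 + 3·2 + 2·-4 + 1·0 = 0
  col t2: 1·3 + 3·-3 + 2·3 + 1·0 = 0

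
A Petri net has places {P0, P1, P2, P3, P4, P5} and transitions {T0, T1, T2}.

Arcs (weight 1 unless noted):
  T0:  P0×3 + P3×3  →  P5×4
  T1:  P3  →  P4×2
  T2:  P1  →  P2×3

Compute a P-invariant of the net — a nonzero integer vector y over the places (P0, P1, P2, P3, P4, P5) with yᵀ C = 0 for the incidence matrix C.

y = (P0:0, P1:3, P2:1, P3:0, P4:0, P5:0)

Incidence matrix C (rows=places, cols=transitions):
       T0   T1   T2
   P0  -3    0    0
   P1   0    0   -1
   P2   0    0    3
   P3  -3   -1    0
   P4   0    2    0
   P5   4    0    0

Candidate y = [0, 3, 1, 0, 0, 0]; check y·C column-wise:
  col T0: 0·-3 + 3·0 + 1·0 + 0·-3 + 0·4 = 0
  col T1: 3·0 + 1·0 + 0·-1 + 0·2 = 0
  col T2: 3·-1 + 1·3 = 0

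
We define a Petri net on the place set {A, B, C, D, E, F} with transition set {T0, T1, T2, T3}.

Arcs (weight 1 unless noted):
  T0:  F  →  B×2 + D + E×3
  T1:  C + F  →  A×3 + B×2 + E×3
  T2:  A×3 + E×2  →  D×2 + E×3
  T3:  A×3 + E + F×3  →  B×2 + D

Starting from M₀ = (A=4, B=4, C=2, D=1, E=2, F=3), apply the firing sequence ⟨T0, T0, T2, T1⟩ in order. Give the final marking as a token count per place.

(A=4, B=10, C=1, D=5, E=12, F=0)

step 1: fire T0:  (A=4, B=4, C=2, D=1, E=2, F=3) → (A=4, B=6, C=2, D=2, E=5, F=2)
step 2: fire T0:  (A=4, B=6, C=2, D=2, E=5, F=2) → (A=4, B=8, C=2, D=3, E=8, F=1)
step 3: fire T2:  (A=4, B=8, C=2, D=3, E=8, F=1) → (A=1, B=8, C=2, D=5, E=9, F=1)
step 4: fire T1:  (A=1, B=8, C=2, D=5, E=9, F=1) → (A=4, B=10, C=1, D=5, E=12, F=0)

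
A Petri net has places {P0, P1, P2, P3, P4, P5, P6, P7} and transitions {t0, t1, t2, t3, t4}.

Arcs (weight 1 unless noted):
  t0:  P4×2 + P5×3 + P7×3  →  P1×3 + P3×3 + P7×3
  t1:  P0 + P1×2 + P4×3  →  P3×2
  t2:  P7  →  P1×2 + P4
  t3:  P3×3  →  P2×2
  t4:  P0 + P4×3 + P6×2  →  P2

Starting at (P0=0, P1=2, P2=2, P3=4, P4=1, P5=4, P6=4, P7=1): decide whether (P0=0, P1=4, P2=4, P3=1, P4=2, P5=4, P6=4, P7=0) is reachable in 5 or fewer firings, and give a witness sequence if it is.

step 1: fire t2:  (P0=0, P1=2, P2=2, P3=4, P4=1, P5=4, P6=4, P7=1) → (P0=0, P1=4, P2=2, P3=4, P4=2, P5=4, P6=4, P7=0)
step 2: fire t3:  (P0=0, P1=4, P2=2, P3=4, P4=2, P5=4, P6=4, P7=0) → (P0=0, P1=4, P2=4, P3=1, P4=2, P5=4, P6=4, P7=0)

YES — reachable via ⟨t2, t3⟩ (2 firings)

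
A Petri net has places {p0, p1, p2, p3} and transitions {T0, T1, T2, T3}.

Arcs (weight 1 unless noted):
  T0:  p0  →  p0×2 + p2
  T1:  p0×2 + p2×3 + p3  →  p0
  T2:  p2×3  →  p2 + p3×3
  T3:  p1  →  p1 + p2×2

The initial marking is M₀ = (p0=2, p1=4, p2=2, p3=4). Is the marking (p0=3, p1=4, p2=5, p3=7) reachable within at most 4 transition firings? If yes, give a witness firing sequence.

YES — reachable via ⟨T0, T2, T3, T3⟩ (4 firings)

step 1: fire T0:  (p0=2, p1=4, p2=2, p3=4) → (p0=3, p1=4, p2=3, p3=4)
step 2: fire T2:  (p0=3, p1=4, p2=3, p3=4) → (p0=3, p1=4, p2=1, p3=7)
step 3: fire T3:  (p0=3, p1=4, p2=1, p3=7) → (p0=3, p1=4, p2=3, p3=7)
step 4: fire T3:  (p0=3, p1=4, p2=3, p3=7) → (p0=3, p1=4, p2=5, p3=7)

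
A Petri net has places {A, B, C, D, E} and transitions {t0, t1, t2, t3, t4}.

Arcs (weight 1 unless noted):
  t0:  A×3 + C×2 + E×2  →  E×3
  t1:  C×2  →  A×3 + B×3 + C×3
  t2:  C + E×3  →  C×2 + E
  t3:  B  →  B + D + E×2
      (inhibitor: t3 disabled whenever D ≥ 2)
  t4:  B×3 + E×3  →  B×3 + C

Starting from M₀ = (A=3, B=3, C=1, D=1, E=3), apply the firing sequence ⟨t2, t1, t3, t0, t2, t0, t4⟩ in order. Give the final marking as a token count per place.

step 1: fire t2:  (A=3, B=3, C=1, D=1, E=3) → (A=3, B=3, C=2, D=1, E=1)
step 2: fire t1:  (A=3, B=3, C=2, D=1, E=1) → (A=6, B=6, C=3, D=1, E=1)
step 3: fire t3:  (A=6, B=6, C=3, D=1, E=1) → (A=6, B=6, C=3, D=2, E=3)
step 4: fire t0:  (A=6, B=6, C=3, D=2, E=3) → (A=3, B=6, C=1, D=2, E=4)
step 5: fire t2:  (A=3, B=6, C=1, D=2, E=4) → (A=3, B=6, C=2, D=2, E=2)
step 6: fire t0:  (A=3, B=6, C=2, D=2, E=2) → (A=0, B=6, C=0, D=2, E=3)
step 7: fire t4:  (A=0, B=6, C=0, D=2, E=3) → (A=0, B=6, C=1, D=2, E=0)

(A=0, B=6, C=1, D=2, E=0)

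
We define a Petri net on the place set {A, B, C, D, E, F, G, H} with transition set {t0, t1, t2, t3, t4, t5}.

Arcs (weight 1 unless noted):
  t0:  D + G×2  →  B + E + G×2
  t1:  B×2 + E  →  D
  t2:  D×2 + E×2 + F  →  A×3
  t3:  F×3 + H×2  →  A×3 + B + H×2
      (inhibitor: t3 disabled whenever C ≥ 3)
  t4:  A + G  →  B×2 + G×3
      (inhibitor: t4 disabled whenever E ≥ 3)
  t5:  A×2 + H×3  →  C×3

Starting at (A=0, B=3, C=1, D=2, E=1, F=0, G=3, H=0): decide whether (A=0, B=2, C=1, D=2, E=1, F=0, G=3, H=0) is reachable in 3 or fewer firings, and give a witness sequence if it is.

step 1: fire t0:  (A=0, B=3, C=1, D=2, E=1, F=0, G=3, H=0) → (A=0, B=4, C=1, D=1, E=2, F=0, G=3, H=0)
step 2: fire t1:  (A=0, B=4, C=1, D=1, E=2, F=0, G=3, H=0) → (A=0, B=2, C=1, D=2, E=1, F=0, G=3, H=0)

YES — reachable via ⟨t0, t1⟩ (2 firings)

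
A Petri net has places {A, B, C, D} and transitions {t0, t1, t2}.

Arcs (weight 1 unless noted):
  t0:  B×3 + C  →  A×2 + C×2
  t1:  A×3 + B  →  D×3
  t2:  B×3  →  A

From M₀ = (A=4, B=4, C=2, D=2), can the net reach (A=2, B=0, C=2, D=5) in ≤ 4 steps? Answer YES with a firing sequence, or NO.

YES — reachable via ⟨t1, t2⟩ (2 firings)

step 1: fire t1:  (A=4, B=4, C=2, D=2) → (A=1, B=3, C=2, D=5)
step 2: fire t2:  (A=1, B=3, C=2, D=5) → (A=2, B=0, C=2, D=5)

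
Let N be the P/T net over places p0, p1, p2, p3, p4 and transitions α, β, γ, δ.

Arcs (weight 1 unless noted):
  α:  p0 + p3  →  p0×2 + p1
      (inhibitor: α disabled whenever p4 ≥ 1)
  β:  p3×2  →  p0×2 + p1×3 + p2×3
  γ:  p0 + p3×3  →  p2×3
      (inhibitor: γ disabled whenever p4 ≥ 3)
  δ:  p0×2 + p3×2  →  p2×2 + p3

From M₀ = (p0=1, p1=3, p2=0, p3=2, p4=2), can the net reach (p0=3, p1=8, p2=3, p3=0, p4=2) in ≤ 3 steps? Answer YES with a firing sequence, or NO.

NO — not reachable within 3 firings

depth 0: 1 marking
depth 1: 2 markings reached so far
depth 2: 2 markings reached so far
(frontier empty at depth 2; search complete)
target is not among the 2 markings reachable within 3 steps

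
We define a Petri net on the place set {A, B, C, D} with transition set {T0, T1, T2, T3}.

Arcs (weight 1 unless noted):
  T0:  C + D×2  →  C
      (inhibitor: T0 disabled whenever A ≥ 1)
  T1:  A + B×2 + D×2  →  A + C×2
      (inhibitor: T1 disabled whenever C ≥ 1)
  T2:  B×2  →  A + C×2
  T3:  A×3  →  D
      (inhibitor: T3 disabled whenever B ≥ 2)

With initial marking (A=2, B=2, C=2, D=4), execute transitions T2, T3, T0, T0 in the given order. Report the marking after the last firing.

step 1: fire T2:  (A=2, B=2, C=2, D=4) → (A=3, B=0, C=4, D=4)
step 2: fire T3:  (A=3, B=0, C=4, D=4) → (A=0, B=0, C=4, D=5)
step 3: fire T0:  (A=0, B=0, C=4, D=5) → (A=0, B=0, C=4, D=3)
step 4: fire T0:  (A=0, B=0, C=4, D=3) → (A=0, B=0, C=4, D=1)

(A=0, B=0, C=4, D=1)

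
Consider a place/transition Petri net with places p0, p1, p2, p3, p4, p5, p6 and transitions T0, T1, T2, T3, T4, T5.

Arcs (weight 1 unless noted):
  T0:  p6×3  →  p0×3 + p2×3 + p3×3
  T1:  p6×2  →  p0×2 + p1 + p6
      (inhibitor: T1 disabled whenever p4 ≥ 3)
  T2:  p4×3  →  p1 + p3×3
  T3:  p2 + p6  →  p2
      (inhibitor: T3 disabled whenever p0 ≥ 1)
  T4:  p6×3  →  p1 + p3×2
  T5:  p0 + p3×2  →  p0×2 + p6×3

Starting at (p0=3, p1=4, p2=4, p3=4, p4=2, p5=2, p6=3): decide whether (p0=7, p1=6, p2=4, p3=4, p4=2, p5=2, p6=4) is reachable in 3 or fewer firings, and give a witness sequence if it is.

depth 0: 1 marking
depth 1: 5 markings reached so far
depth 2: 10 markings reached so far
depth 3: 19 markings reached so far
target is not among the 19 markings reachable within 3 steps

NO — not reachable within 3 firings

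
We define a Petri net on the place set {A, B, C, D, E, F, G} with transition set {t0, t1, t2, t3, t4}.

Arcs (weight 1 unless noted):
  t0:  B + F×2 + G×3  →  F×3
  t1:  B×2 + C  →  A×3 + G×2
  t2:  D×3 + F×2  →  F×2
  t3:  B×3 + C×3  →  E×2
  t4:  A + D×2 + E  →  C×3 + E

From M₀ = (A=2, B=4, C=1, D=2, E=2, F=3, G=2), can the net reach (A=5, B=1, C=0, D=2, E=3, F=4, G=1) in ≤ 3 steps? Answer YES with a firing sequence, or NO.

NO — not reachable within 3 firings

depth 0: 1 marking
depth 1: 3 markings reached so far
depth 2: 6 markings reached so far
depth 3: 8 markings reached so far
target is not among the 8 markings reachable within 3 steps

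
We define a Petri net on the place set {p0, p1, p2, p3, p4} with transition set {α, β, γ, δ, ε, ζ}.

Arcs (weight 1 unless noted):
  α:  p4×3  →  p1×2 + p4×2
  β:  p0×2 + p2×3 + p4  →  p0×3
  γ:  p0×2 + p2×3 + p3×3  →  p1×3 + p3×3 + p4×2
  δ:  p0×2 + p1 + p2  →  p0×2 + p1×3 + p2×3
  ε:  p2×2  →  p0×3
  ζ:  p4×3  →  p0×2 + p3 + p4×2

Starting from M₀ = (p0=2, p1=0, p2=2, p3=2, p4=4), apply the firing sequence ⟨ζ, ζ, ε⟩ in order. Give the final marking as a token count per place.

(p0=9, p1=0, p2=0, p3=4, p4=2)

step 1: fire ζ:  (p0=2, p1=0, p2=2, p3=2, p4=4) → (p0=4, p1=0, p2=2, p3=3, p4=3)
step 2: fire ζ:  (p0=4, p1=0, p2=2, p3=3, p4=3) → (p0=6, p1=0, p2=2, p3=4, p4=2)
step 3: fire ε:  (p0=6, p1=0, p2=2, p3=4, p4=2) → (p0=9, p1=0, p2=0, p3=4, p4=2)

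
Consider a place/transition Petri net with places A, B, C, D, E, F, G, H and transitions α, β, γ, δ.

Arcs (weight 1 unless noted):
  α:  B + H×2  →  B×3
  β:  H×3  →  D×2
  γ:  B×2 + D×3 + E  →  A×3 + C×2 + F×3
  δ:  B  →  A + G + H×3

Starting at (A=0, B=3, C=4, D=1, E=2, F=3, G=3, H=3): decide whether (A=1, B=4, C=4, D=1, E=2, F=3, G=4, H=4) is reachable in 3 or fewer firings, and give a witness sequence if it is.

YES — reachable via ⟨α, δ⟩ (2 firings)

step 1: fire α:  (A=0, B=3, C=4, D=1, E=2, F=3, G=3, H=3) → (A=0, B=5, C=4, D=1, E=2, F=3, G=3, H=1)
step 2: fire δ:  (A=0, B=5, C=4, D=1, E=2, F=3, G=3, H=1) → (A=1, B=4, C=4, D=1, E=2, F=3, G=4, H=4)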